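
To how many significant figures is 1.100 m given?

4

1.100: trailing zeros after a decimal point are significant.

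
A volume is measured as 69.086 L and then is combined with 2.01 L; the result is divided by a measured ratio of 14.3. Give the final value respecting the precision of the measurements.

4.97 L

69.086 L + 2.01 L = 71.096 L; the sum is limited to 2 decimal places (4 s.f.).
Carrying full precision, 71.096 ÷ 14.3 = 4.97174825175… L; 14.3 has 3 s.f., so the result keeps min(4, 3) = 3 s.f.
Rounded to 3 significant figures: 4.97 L.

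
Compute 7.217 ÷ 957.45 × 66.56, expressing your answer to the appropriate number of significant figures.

0.5017

7.217 ÷ 957.45 × 66.56 = 0.501711337407…
Multiplication/division keeps the fewest significant figures: 7.217 → 4 s.f., 957.45 → 5 s.f., 66.56 → 4 s.f.; limit is 4.
Rounded to 4 significant figures: 0.5017.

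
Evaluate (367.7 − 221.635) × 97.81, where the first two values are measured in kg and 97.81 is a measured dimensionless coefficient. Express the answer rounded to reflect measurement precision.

367.7 kg − 221.635 kg = 146.065 kg; the difference is limited to 1 decimal place (4 s.f.).
Carrying full precision, 146.065 × 97.81 = 14286.61765 kg; 97.81 has 4 s.f., so the result keeps min(4, 4) = 4 s.f.
Rounded to 4 significant figures: 1.429 × 10⁴ kg.

1.429 × 10⁴ kg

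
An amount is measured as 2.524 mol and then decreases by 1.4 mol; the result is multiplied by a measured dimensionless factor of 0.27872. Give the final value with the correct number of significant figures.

0.31 mol

2.524 mol − 1.4 mol = 1.124 mol; the difference is limited to 1 decimal place (2 s.f.).
Carrying full precision, 1.124 × 0.27872 = 0.31328128 mol; 0.27872 has 5 s.f., so the result keeps min(2, 5) = 2 s.f.
Rounded to 2 significant figures: 0.31 mol.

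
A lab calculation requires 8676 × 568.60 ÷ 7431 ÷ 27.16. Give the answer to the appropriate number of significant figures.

8676 × 568.60 ÷ 7431 ÷ 27.16 = 24.4427109377…
Multiplication/division keeps the fewest significant figures: 8676 → 4 s.f., 568.60 → 5 s.f., 7431 → 4 s.f., 27.16 → 4 s.f.; limit is 4.
Rounded to 4 significant figures: 24.44.

24.44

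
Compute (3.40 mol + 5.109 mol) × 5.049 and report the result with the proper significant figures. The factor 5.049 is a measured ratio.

43.0 mol

3.40 mol + 5.109 mol = 8.509 mol; the sum is limited to 2 decimal places (3 s.f.).
Carrying full precision, 8.509 × 5.049 = 42.961941 mol; 5.049 has 4 s.f., so the result keeps min(3, 4) = 3 s.f.
Rounded to 3 significant figures: 43.0 mol.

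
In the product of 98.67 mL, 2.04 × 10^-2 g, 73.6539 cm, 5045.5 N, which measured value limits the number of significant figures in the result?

98.67 mL → 4 s.f.; 2.04 × 10^-2 g → 3 s.f.; 73.6539 cm → 6 s.f.; 5045.5 N → 5 s.f.
The fewest is 3 significant figures, from 2.04 × 10^-2 g.

2.04 × 10^-2 g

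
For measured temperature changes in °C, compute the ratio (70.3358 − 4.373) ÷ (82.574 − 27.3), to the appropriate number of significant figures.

1.19

70.3358 − 4.373 = 65.9628, limited to 3 d.p. → 5 s.f.; 82.574 − 27.3 = 55.274, limited to 1 d.p. → 3 s.f.
Carrying full precision, 65.9628 ÷ 55.274 = 1.19337844194…; keep min(5, 3) = 3 s.f.
Rounded to 3 significant figures: 1.19.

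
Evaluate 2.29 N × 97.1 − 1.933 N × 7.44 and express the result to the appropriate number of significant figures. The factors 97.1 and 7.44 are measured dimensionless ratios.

208 N

2.29 × 97.1 = 222.359 → 222 N (3 s.f., last digit at the 10^0 place).
1.933 × 7.44 = 14.38152 → 14.4 N (3 s.f., last digit at the 10^-1 place).
Difference: 207.97748 N; keep the coarser place, 10^0.
Result: 208 N.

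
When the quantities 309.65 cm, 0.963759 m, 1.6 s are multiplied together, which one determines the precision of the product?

309.65 cm → 5 s.f.; 0.963759 m → 6 s.f.; 1.6 s → 2 s.f.
The fewest is 2 significant figures, from 1.6 s.

1.6 s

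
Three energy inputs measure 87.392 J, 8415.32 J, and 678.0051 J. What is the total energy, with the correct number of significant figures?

9180.72 J

87.392 J + 8415.32 J + 678.0051 J = 9180.7171 J.
Addition/subtraction keeps the fewest decimal places: 87.392 → 3 decimal places, 8415.32 → 2 decimal places, 678.0051 → 4 decimal places; limit is 2.
Rounded to 2 decimal places: 9180.72 J.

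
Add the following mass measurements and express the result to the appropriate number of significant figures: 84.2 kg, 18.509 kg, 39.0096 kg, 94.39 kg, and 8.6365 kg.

84.2 kg + 18.509 kg + 39.0096 kg + 94.39 kg + 8.6365 kg = 244.7451 kg.
Addition/subtraction keeps the fewest decimal places: 84.2 → 1 decimal place, 18.509 → 3 decimal places, 39.0096 → 4 decimal places, 94.39 → 2 decimal places, 8.6365 → 4 decimal places; limit is 1.
Rounded to 1 decimal place: 244.7 kg.

244.7 kg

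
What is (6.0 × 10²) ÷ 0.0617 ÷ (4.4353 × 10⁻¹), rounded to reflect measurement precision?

2.2 × 10⁴

(6.0 × 10²) ÷ 0.0617 ÷ (4.4353 × 10⁻¹) = 21925.1758792…
Multiplication/division keeps the fewest significant figures: 6.0 × 10² → 2 s.f., 0.0617 → 3 s.f., 4.4353 × 10⁻¹ → 5 s.f.; limit is 2.
Rounded to 2 significant figures: 2.2 × 10⁴.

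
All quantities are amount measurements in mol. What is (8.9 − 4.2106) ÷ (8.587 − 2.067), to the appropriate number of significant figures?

0.72

8.9 − 4.2106 = 4.6894, limited to 1 d.p. → 2 s.f.; 8.587 − 2.067 = 6.520, limited to 3 d.p. → 4 s.f.
Carrying full precision, 4.6894 ÷ 6.520 = 0.719233128834…; keep min(2, 4) = 2 s.f.
Rounded to 2 significant figures: 0.72.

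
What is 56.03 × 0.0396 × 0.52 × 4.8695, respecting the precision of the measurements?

56.03 × 0.0396 × 0.52 × 4.8695 = 5.61828184632
Multiplication/division keeps the fewest significant figures: 56.03 → 4 s.f., 0.0396 → 3 s.f., 0.52 → 2 s.f., 4.8695 → 5 s.f.; limit is 2.
Rounded to 2 significant figures: 5.6.

5.6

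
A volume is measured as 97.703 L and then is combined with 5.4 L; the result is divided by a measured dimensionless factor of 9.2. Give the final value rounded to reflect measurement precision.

11 L

97.703 L + 5.4 L = 103.103 L; the sum is limited to 1 decimal place (4 s.f.).
Carrying full precision, 103.103 ÷ 9.2 = 11.2068478261… L; 9.2 has 2 s.f., so the result keeps min(4, 2) = 2 s.f.
Rounded to 2 significant figures: 11 L.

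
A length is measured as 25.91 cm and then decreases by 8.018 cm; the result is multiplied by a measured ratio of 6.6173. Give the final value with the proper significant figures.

25.91 cm − 8.018 cm = 17.892 cm; the difference is limited to 2 decimal places (4 s.f.).
Carrying full precision, 17.892 × 6.6173 = 118.3967316 cm; 6.6173 has 5 s.f., so the result keeps min(4, 5) = 4 s.f.
Rounded to 4 significant figures: 118.4 cm.

118.4 cm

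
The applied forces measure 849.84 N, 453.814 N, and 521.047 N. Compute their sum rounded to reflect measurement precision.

1824.70 N

849.84 N + 453.814 N + 521.047 N = 1824.701 N.
Addition/subtraction keeps the fewest decimal places: 849.84 → 2 decimal places, 453.814 → 3 decimal places, 521.047 → 3 decimal places; limit is 2.
Rounded to 2 decimal places: 1824.70 N.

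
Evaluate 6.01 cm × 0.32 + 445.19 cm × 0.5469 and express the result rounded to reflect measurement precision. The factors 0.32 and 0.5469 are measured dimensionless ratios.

6.01 × 0.32 = 1.9232 → 1.9 cm (2 s.f., last digit at the 10^-1 place).
445.19 × 0.5469 = 243.474411 → 243.5 cm (4 s.f., last digit at the 10^-1 place).
Sum: 245.397611 cm; keep the coarser place, 10^-1.
Result: 245.4 cm.

245.4 cm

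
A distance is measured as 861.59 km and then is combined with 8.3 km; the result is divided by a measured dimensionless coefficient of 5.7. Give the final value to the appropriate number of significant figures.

1.5 × 10^2 km

861.59 km + 8.3 km = 869.89 km; the sum is limited to 1 decimal place (4 s.f.).
Carrying full precision, 869.89 ÷ 5.7 = 152.612280702… km; 5.7 has 2 s.f., so the result keeps min(4, 2) = 2 s.f.
Rounded to 2 significant figures: 1.5 × 10^2 km.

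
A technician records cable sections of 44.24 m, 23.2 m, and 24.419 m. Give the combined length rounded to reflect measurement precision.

91.9 m

44.24 m + 23.2 m + 24.419 m = 91.859 m.
Addition/subtraction keeps the fewest decimal places: 44.24 → 2 decimal places, 23.2 → 1 decimal place, 24.419 → 3 decimal places; limit is 1.
Rounded to 1 decimal place: 91.9 m.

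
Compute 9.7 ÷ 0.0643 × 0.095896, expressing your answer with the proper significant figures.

14

9.7 ÷ 0.0643 × 0.095896 = 14.4664261275…
Multiplication/division keeps the fewest significant figures: 9.7 → 2 s.f., 0.0643 → 3 s.f., 0.095896 → 5 s.f.; limit is 2.
Rounded to 2 significant figures: 14.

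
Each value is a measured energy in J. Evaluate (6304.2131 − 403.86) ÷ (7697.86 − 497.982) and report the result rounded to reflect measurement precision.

6304.2131 − 403.86 = 5900.3531, limited to 2 d.p. → 6 s.f.; 7697.86 − 497.982 = 7199.878, limited to 2 d.p. → 6 s.f.
Carrying full precision, 5900.3531 ÷ 7199.878 = 0.819507372208…; keep min(6, 6) = 6 s.f.
Rounded to 6 significant figures: 0.819507.

0.819507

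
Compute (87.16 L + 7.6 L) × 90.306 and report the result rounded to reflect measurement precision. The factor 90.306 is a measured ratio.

87.16 L + 7.6 L = 94.76 L; the sum is limited to 1 decimal place (3 s.f.).
Carrying full precision, 94.76 × 90.306 = 8557.39656 L; 90.306 has 5 s.f., so the result keeps min(3, 5) = 3 s.f.
Rounded to 3 significant figures: 8.56 × 10^3 L.

8.56 × 10^3 L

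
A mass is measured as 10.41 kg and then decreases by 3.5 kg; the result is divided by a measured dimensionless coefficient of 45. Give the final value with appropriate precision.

10.41 kg − 3.5 kg = 6.91 kg; the difference is limited to 1 decimal place (2 s.f.).
Carrying full precision, 6.91 ÷ 45 = 0.153555555556… kg; 45 has 2 s.f., so the result keeps min(2, 2) = 2 s.f.
Rounded to 2 significant figures: 0.15 kg.

0.15 kg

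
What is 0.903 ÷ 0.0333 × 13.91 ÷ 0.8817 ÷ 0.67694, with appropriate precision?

0.903 ÷ 0.0333 × 13.91 ÷ 0.8817 ÷ 0.67694 = 631.974607634…
Multiplication/division keeps the fewest significant figures: 0.903 → 3 s.f., 0.0333 → 3 s.f., 13.91 → 4 s.f., 0.8817 → 4 s.f., 0.67694 → 5 s.f.; limit is 3.
Rounded to 3 significant figures: 632.

632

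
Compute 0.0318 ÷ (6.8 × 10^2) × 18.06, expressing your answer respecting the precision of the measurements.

8.4 × 10^-4

0.0318 ÷ (6.8 × 10^2) × 18.06 = 0.000844570588235…
Multiplication/division keeps the fewest significant figures: 0.0318 → 3 s.f., 6.8 × 10^2 → 2 s.f., 18.06 → 4 s.f.; limit is 2.
Rounded to 2 significant figures: 8.4 × 10^-4.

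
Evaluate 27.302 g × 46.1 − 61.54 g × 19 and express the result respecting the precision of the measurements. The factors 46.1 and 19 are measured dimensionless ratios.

1 × 10^2 g

27.302 × 46.1 = 1258.6222 → 1.26 × 10^3 g (3 s.f., last digit at the 10^1 place).
61.54 × 19 = 1169.26 → 1.2 × 10^3 g (2 s.f., last digit at the 10^2 place).
Difference: 89.3622 g; keep the coarser place, 10^2.
Result: 1 × 10^2 g.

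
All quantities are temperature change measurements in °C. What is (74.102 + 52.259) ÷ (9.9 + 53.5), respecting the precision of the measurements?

74.102 + 52.259 = 126.361, limited to 3 d.p. → 6 s.f.; 9.9 + 53.5 = 63.4, limited to 1 d.p. → 3 s.f.
Carrying full precision, 126.361 ÷ 63.4 = 1.99307570978…; keep min(6, 3) = 3 s.f.
Rounded to 3 significant figures: 1.99.

1.99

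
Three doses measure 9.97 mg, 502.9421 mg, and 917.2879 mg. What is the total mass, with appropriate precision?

9.97 mg + 502.9421 mg + 917.2879 mg = 1430.2000 mg.
Addition/subtraction keeps the fewest decimal places: 9.97 → 2 decimal places, 502.9421 → 4 decimal places, 917.2879 → 4 decimal places; limit is 2.
Rounded to 2 decimal places: 1430.20 mg.

1430.20 mg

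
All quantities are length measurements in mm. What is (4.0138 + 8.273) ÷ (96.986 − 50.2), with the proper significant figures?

4.0138 + 8.273 = 12.2868, limited to 3 d.p. → 5 s.f.; 96.986 − 50.2 = 46.786, limited to 1 d.p. → 3 s.f.
Carrying full precision, 12.2868 ÷ 46.786 = 0.262617022186…; keep min(5, 3) = 3 s.f.
Rounded to 3 significant figures: 0.263.

0.263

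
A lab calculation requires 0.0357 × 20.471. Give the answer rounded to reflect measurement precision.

0.0357 × 20.471 = 0.7308147
Multiplication/division keeps the fewest significant figures: 0.0357 → 3 s.f., 20.471 → 5 s.f.; limit is 3.
Rounded to 3 significant figures: 0.731.

0.731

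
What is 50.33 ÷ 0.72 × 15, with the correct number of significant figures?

1.0 × 10^3

50.33 ÷ 0.72 × 15 = 1048.54166667…
Multiplication/division keeps the fewest significant figures: 50.33 → 4 s.f., 0.72 → 2 s.f., 15 → 2 s.f.; limit is 2.
Rounded to 2 significant figures: 1.0 × 10^3.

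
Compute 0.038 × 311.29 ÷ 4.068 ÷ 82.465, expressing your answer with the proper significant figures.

0.038 × 311.29 ÷ 4.068 ÷ 82.465 = 0.0352612869165…
Multiplication/division keeps the fewest significant figures: 0.038 → 2 s.f., 311.29 → 5 s.f., 4.068 → 4 s.f., 82.465 → 5 s.f.; limit is 2.
Rounded to 2 significant figures: 0.035.

0.035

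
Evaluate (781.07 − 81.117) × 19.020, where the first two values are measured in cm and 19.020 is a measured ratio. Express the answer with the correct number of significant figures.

781.07 cm − 81.117 cm = 699.953 cm; the difference is limited to 2 decimal places (5 s.f.).
Carrying full precision, 699.953 × 19.020 = 13313.10606 cm; 19.020 has 5 s.f., so the result keeps min(5, 5) = 5 s.f.
Rounded to 5 significant figures: 13313 cm.

13313 cm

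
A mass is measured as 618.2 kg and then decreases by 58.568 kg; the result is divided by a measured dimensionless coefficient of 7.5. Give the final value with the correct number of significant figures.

618.2 kg − 58.568 kg = 559.632 kg; the difference is limited to 1 decimal place (4 s.f.).
Carrying full precision, 559.632 ÷ 7.5 = 74.6176 kg; 7.5 has 2 s.f., so the result keeps min(4, 2) = 2 s.f.
Rounded to 2 significant figures: 75 kg.

75 kg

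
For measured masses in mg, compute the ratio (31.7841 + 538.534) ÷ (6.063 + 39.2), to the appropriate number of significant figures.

12.6

31.7841 + 538.534 = 570.3181, limited to 3 d.p. → 6 s.f.; 6.063 + 39.2 = 45.263, limited to 1 d.p. → 3 s.f.
Carrying full precision, 570.3181 ÷ 45.263 = 12.6000950003…; keep min(6, 3) = 3 s.f.
Rounded to 3 significant figures: 12.6.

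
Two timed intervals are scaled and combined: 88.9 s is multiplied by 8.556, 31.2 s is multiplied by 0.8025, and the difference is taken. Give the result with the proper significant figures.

88.9 × 8.556 = 760.6284 → 761 s (3 s.f., last digit at the 10^0 place).
31.2 × 0.8025 = 25.038 → 25.0 s (3 s.f., last digit at the 10^-1 place).
Difference: 735.5904 s; keep the coarser place, 10^0.
Result: 736 s.

736 s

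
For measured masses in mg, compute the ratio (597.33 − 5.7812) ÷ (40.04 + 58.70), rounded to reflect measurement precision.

597.33 − 5.7812 = 591.5488, limited to 2 d.p. → 5 s.f.; 40.04 + 58.70 = 98.74, limited to 2 d.p. → 4 s.f.
Carrying full precision, 591.5488 ÷ 98.74 = 5.99097427588…; keep min(5, 4) = 4 s.f.
Rounded to 4 significant figures: 5.991.

5.991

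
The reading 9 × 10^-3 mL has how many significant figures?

9 × 10^-3: in scientific notation every digit of the coefficient is significant.

1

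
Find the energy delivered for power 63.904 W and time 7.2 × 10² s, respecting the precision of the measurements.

4.6 × 10⁴ J

energy delivered = 63.904 W × 7.2 × 10² s = 46010.88 J.
63.904 has 5 significant figures; 7.2 × 10² has 2.
Division/multiplication keeps the fewest: 2 significant figures.
Rounded: 4.6 × 10⁴ J.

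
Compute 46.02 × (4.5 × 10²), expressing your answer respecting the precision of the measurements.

46.02 × (4.5 × 10²) = 20709
Multiplication/division keeps the fewest significant figures: 46.02 → 4 s.f., 4.5 × 10² → 2 s.f.; limit is 2.
Rounded to 2 significant figures: 2.1 × 10⁴.

2.1 × 10⁴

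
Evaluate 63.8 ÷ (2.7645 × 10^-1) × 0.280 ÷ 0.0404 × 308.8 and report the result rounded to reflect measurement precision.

4.94 × 10^5

63.8 ÷ (2.7645 × 10^-1) × 0.280 ÷ 0.0404 × 308.8 = 493921.626563…
Multiplication/division keeps the fewest significant figures: 63.8 → 3 s.f., 2.7645 × 10^-1 → 5 s.f., 0.280 → 3 s.f., 0.0404 → 3 s.f., 308.8 → 4 s.f.; limit is 3.
Rounded to 3 significant figures: 4.94 × 10^5.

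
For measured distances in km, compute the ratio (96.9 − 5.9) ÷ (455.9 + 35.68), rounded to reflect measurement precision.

96.9 − 5.9 = 91.0, limited to 1 d.p. → 3 s.f.; 455.9 + 35.68 = 491.58, limited to 1 d.p. → 4 s.f.
Carrying full precision, 91.0 ÷ 491.58 = 0.185117376622…; keep min(3, 4) = 3 s.f.
Rounded to 3 significant figures: 0.185.

0.185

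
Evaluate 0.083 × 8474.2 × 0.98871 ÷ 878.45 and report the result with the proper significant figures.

0.083 × 8474.2 × 0.98871 ÷ 878.45 = 0.791641734198…
Multiplication/division keeps the fewest significant figures: 0.083 → 2 s.f., 8474.2 → 5 s.f., 0.98871 → 5 s.f., 878.45 → 5 s.f.; limit is 2.
Rounded to 2 significant figures: 0.79.

0.79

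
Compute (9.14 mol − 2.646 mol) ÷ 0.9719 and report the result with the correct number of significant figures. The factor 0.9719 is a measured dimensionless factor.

9.14 mol − 2.646 mol = 6.494 mol; the difference is limited to 2 decimal places (3 s.f.).
Carrying full precision, 6.494 ÷ 0.9719 = 6.68175738245… mol; 0.9719 has 4 s.f., so the result keeps min(3, 4) = 3 s.f.
Rounded to 3 significant figures: 6.68 mol.

6.68 mol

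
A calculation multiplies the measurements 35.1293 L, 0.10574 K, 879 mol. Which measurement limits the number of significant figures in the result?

879 mol

35.1293 L → 6 s.f.; 0.10574 K → 5 s.f.; 879 mol → 3 s.f.
The fewest is 3 significant figures, from 879 mol.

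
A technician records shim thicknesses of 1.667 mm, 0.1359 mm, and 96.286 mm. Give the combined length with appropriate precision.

1.667 mm + 0.1359 mm + 96.286 mm = 98.0889 mm.
Addition/subtraction keeps the fewest decimal places: 1.667 → 3 decimal places, 0.1359 → 4 decimal places, 96.286 → 3 decimal places; limit is 3.
Rounded to 3 decimal places: 98.089 mm.

98.089 mm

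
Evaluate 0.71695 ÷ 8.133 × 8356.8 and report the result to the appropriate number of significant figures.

0.71695 ÷ 8.133 × 8356.8 = 736.678686831…
Multiplication/division keeps the fewest significant figures: 0.71695 → 5 s.f., 8.133 → 4 s.f., 8356.8 → 5 s.f.; limit is 4.
Rounded to 4 significant figures: 736.7.

736.7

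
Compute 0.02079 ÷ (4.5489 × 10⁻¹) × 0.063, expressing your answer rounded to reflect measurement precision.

0.02079 ÷ (4.5489 × 10⁻¹) × 0.063 = 0.0028793114819…
Multiplication/division keeps the fewest significant figures: 0.02079 → 4 s.f., 4.5489 × 10⁻¹ → 5 s.f., 0.063 → 2 s.f.; limit is 2.
Rounded to 2 significant figures: 0.0029.

0.0029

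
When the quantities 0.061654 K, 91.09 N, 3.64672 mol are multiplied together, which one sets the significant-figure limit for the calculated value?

91.09 N

0.061654 K → 5 s.f.; 91.09 N → 4 s.f.; 3.64672 mol → 6 s.f.
The fewest is 4 significant figures, from 91.09 N.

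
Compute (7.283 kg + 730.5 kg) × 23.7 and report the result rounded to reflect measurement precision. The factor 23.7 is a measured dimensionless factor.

1.75 × 10⁴ kg

7.283 kg + 730.5 kg = 737.783 kg; the sum is limited to 1 decimal place (4 s.f.).
Carrying full precision, 737.783 × 23.7 = 17485.4571 kg; 23.7 has 3 s.f., so the result keeps min(4, 3) = 3 s.f.
Rounded to 3 significant figures: 1.75 × 10⁴ kg.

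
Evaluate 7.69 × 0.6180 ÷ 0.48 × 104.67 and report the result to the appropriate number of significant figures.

7.69 × 0.6180 ÷ 0.48 × 104.67 = 1036.32458625
Multiplication/division keeps the fewest significant figures: 7.69 → 3 s.f., 0.6180 → 4 s.f., 0.48 → 2 s.f., 104.67 → 5 s.f.; limit is 2.
Rounded to 2 significant figures: 1.0 × 10^3.

1.0 × 10^3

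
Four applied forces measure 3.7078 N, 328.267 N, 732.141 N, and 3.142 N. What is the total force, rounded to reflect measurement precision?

1067.258 N

3.7078 N + 328.267 N + 732.141 N + 3.142 N = 1067.2578 N.
Addition/subtraction keeps the fewest decimal places: 3.7078 → 4 decimal places, 328.267 → 3 decimal places, 732.141 → 3 decimal places, 3.142 → 3 decimal places; limit is 3.
Rounded to 3 decimal places: 1067.258 N.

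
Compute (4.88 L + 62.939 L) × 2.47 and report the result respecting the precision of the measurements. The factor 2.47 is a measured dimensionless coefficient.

4.88 L + 62.939 L = 67.819 L; the sum is limited to 2 decimal places (4 s.f.).
Carrying full precision, 67.819 × 2.47 = 167.51293 L; 2.47 has 3 s.f., so the result keeps min(4, 3) = 3 s.f.
Rounded to 3 significant figures: 168 L.

168 L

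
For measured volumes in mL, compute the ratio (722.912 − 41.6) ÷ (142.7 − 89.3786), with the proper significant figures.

722.912 − 41.6 = 681.312, limited to 1 d.p. → 4 s.f.; 142.7 − 89.3786 = 53.3214, limited to 1 d.p. → 3 s.f.
Carrying full precision, 681.312 ÷ 53.3214 = 12.7774589564…; keep min(4, 3) = 3 s.f.
Rounded to 3 significant figures: 12.8.

12.8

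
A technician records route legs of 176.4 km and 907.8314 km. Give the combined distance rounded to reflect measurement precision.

1084.2 km

176.4 km + 907.8314 km = 1084.2314 km.
Addition/subtraction keeps the fewest decimal places: 176.4 → 1 decimal place, 907.8314 → 4 decimal places; limit is 1.
Rounded to 1 decimal place: 1084.2 km.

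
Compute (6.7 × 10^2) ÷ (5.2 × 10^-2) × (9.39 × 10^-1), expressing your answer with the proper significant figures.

1.2 × 10^4

(6.7 × 10^2) ÷ (5.2 × 10^-2) × (9.39 × 10^-1) = 12098.6538462…
Multiplication/division keeps the fewest significant figures: 6.7 × 10^2 → 2 s.f., 5.2 × 10^-2 → 2 s.f., 9.39 × 10^-1 → 3 s.f.; limit is 2.
Rounded to 2 significant figures: 1.2 × 10^4.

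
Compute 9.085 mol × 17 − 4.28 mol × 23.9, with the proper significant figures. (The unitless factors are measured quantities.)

9.085 × 17 = 154.445 → 1.5 × 10² mol (2 s.f., last digit at the 10^1 place).
4.28 × 23.9 = 102.292 → 102 mol (3 s.f., last digit at the 10^0 place).
Difference: 52.153 mol; keep the coarser place, 10^1.
Result: 5 × 10¹ mol.

5 × 10¹ mol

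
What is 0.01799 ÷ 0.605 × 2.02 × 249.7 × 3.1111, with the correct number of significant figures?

46.7

0.01799 ÷ 0.605 × 2.02 × 249.7 × 3.1111 = 46.6616048256…
Multiplication/division keeps the fewest significant figures: 0.01799 → 4 s.f., 0.605 → 3 s.f., 2.02 → 3 s.f., 249.7 → 4 s.f., 3.1111 → 5 s.f.; limit is 3.
Rounded to 3 significant figures: 46.7.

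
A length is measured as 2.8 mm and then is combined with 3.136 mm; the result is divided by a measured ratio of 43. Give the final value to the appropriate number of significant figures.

0.14 mm

2.8 mm + 3.136 mm = 5.936 mm; the sum is limited to 1 decimal place (2 s.f.).
Carrying full precision, 5.936 ÷ 43 = 0.138046511628… mm; 43 has 2 s.f., so the result keeps min(2, 2) = 2 s.f.
Rounded to 2 significant figures: 0.14 mm.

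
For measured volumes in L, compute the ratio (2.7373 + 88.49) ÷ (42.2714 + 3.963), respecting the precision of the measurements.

1.973

2.7373 + 88.49 = 91.2273, limited to 2 d.p. → 4 s.f.; 42.2714 + 3.963 = 46.2344, limited to 3 d.p. → 5 s.f.
Carrying full precision, 91.2273 ÷ 46.2344 = 1.97314769955…; keep min(4, 5) = 4 s.f.
Rounded to 4 significant figures: 1.973.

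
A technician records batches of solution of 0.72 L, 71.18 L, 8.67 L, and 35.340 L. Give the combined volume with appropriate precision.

0.72 L + 71.18 L + 8.67 L + 35.340 L = 115.910 L.
Addition/subtraction keeps the fewest decimal places: 0.72 → 2 decimal places, 71.18 → 2 decimal places, 8.67 → 2 decimal places, 35.340 → 3 decimal places; limit is 2.
Rounded to 2 decimal places: 115.91 L.

115.91 L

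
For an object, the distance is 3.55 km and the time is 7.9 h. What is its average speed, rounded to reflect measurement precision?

average speed = 3.55 km ÷ 7.9 h = 0.449367088608… km/h.
3.55 has 3 significant figures; 7.9 has 2.
Division/multiplication keeps the fewest: 2 significant figures.
Rounded: 4.5 × 10^-1 km/h.

4.5 × 10^-1 km/h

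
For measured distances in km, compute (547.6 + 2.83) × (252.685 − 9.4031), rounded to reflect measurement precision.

547.6 + 2.83 = 550.43, limited to 1 d.p. → 4 s.f.; 252.685 − 9.4031 = 243.2819, limited to 3 d.p. → 6 s.f.
Carrying full precision, 550.43 × 243.2819 = 133909.656217; keep min(4, 6) = 4 s.f.
Rounded to 4 significant figures: 1.339 × 10^5 km².

1.339 × 10^5 km²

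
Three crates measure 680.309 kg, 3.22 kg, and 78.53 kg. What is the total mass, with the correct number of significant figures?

680.309 kg + 3.22 kg + 78.53 kg = 762.059 kg.
Addition/subtraction keeps the fewest decimal places: 680.309 → 3 decimal places, 3.22 → 2 decimal places, 78.53 → 2 decimal places; limit is 2.
Rounded to 2 decimal places: 762.06 kg.

762.06 kg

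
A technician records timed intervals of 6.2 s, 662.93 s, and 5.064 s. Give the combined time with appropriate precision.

6.2 s + 662.93 s + 5.064 s = 674.194 s.
Addition/subtraction keeps the fewest decimal places: 6.2 → 1 decimal place, 662.93 → 2 decimal places, 5.064 → 3 decimal places; limit is 1.
Rounded to 1 decimal place: 674.2 s.

674.2 s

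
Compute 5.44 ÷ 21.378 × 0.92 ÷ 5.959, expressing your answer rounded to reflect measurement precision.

3.9 × 10⁻²

5.44 ÷ 21.378 × 0.92 ÷ 5.959 = 0.0392867649837…
Multiplication/division keeps the fewest significant figures: 5.44 → 3 s.f., 21.378 → 5 s.f., 0.92 → 2 s.f., 5.959 → 4 s.f.; limit is 2.
Rounded to 2 significant figures: 3.9 × 10⁻².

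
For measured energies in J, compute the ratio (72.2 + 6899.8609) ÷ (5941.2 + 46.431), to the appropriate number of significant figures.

72.2 + 6899.8609 = 6972.0609, limited to 1 d.p. → 5 s.f.; 5941.2 + 46.431 = 5987.631, limited to 1 d.p. → 5 s.f.
Carrying full precision, 6972.0609 ÷ 5987.631 = 1.16441058242…; keep min(5, 5) = 5 s.f.
Rounded to 5 significant figures: 1.1644.

1.1644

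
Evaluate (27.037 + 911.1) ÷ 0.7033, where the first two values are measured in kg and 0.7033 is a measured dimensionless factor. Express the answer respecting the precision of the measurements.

27.037 kg + 911.1 kg = 938.137 kg; the sum is limited to 1 decimal place (4 s.f.).
Carrying full precision, 938.137 ÷ 0.7033 = 1333.90729418… kg; 0.7033 has 4 s.f., so the result keeps min(4, 4) = 4 s.f.
Rounded to 4 significant figures: 1334 kg.

1334 kg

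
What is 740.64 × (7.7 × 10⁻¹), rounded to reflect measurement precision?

5.7 × 10²

740.64 × (7.7 × 10⁻¹) = 570.2928
Multiplication/division keeps the fewest significant figures: 740.64 → 5 s.f., 7.7 × 10⁻¹ → 2 s.f.; limit is 2.
Rounded to 2 significant figures: 5.7 × 10².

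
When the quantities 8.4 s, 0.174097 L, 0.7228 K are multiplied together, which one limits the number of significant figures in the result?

8.4 s

8.4 s → 2 s.f.; 0.174097 L → 6 s.f.; 0.7228 K → 4 s.f.
The fewest is 2 significant figures, from 8.4 s.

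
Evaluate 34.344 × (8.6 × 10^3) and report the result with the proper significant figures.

3.0 × 10^5

34.344 × (8.6 × 10^3) = 295358.4
Multiplication/division keeps the fewest significant figures: 34.344 → 5 s.f., 8.6 × 10^3 → 2 s.f.; limit is 2.
Rounded to 2 significant figures: 3.0 × 10^5.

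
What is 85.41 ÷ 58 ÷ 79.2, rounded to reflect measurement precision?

0.019

85.41 ÷ 58 ÷ 79.2 = 0.0185932601881…
Multiplication/division keeps the fewest significant figures: 85.41 → 4 s.f., 58 → 2 s.f., 79.2 → 3 s.f.; limit is 2.
Rounded to 2 significant figures: 0.019.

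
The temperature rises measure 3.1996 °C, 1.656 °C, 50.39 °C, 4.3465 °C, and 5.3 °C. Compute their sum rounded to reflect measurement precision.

3.1996 °C + 1.656 °C + 50.39 °C + 4.3465 °C + 5.3 °C = 64.8921 °C.
Addition/subtraction keeps the fewest decimal places: 3.1996 → 4 decimal places, 1.656 → 3 decimal places, 50.39 → 2 decimal places, 4.3465 → 4 decimal places, 5.3 → 1 decimal place; limit is 1.
Rounded to 1 decimal place: 64.9 °C.

64.9 °C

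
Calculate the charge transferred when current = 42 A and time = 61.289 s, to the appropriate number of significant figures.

2.6 × 10^3 C

charge transferred = 42 A × 61.289 s = 2574.138 C.
42 has 2 significant figures; 61.289 has 5.
Division/multiplication keeps the fewest: 2 significant figures.
Rounded: 2.6 × 10^3 C.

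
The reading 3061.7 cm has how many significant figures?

5

3061.7: zeros between nonzero digits are significant.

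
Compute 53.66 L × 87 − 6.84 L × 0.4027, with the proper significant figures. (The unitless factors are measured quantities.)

4.7 × 10³ L

53.66 × 87 = 4668.42 → 4.7 × 10³ L (2 s.f., last digit at the 10^2 place).
6.84 × 0.4027 = 2.754468 → 2.75 L (3 s.f., last digit at the 10^-2 place).
Difference: 4665.665532 L; keep the coarser place, 10^2.
Result: 4.7 × 10³ L.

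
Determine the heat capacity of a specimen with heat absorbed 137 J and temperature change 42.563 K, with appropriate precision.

heat capacity = 137 J ÷ 42.563 K = 3.21875807626… J/K.
137 has 3 significant figures; 42.563 has 5.
Division/multiplication keeps the fewest: 3 significant figures.
Rounded: 3.22 J/K.

3.22 J/K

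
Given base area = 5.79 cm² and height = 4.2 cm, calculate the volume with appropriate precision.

24 cm³

volume = 5.79 cm² × 4.2 cm = 24.318 cm³.
5.79 has 3 significant figures; 4.2 has 2.
Division/multiplication keeps the fewest: 2 significant figures.
Rounded: 24 cm³.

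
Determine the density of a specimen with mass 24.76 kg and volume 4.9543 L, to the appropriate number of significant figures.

density = 24.76 kg ÷ 4.9543 L = 4.99767878409… kg/L.
24.76 has 4 significant figures; 4.9543 has 5.
Division/multiplication keeps the fewest: 4 significant figures.
Rounded: 4.998 kg/L.

4.998 kg/L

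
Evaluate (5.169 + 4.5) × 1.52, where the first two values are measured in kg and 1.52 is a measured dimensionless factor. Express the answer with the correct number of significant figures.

5.169 kg + 4.5 kg = 9.669 kg; the sum is limited to 1 decimal place (2 s.f.).
Carrying full precision, 9.669 × 1.52 = 14.69688 kg; 1.52 has 3 s.f., so the result keeps min(2, 3) = 2 s.f.
Rounded to 2 significant figures: 15 kg.

15 kg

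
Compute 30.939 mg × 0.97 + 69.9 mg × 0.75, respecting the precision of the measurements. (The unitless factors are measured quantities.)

30.939 × 0.97 = 30.01083 → 30. mg (2 s.f., last digit at the 10^0 place).
69.9 × 0.75 = 52.425 → 52 mg (2 s.f., last digit at the 10^0 place).
Sum: 82.43583 mg; keep the coarser place, 10^0.
Result: 82 mg.

82 mg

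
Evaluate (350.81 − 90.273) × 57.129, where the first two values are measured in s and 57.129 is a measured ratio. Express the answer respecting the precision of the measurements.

350.81 s − 90.273 s = 260.537 s; the difference is limited to 2 decimal places (5 s.f.).
Carrying full precision, 260.537 × 57.129 = 14884.218273 s; 57.129 has 5 s.f., so the result keeps min(5, 5) = 5 s.f.
Rounded to 5 significant figures: 14884 s.

14884 s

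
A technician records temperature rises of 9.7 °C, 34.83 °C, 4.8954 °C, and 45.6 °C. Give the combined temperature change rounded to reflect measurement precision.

9.7 °C + 34.83 °C + 4.8954 °C + 45.6 °C = 95.0254 °C.
Addition/subtraction keeps the fewest decimal places: 9.7 → 1 decimal place, 34.83 → 2 decimal places, 4.8954 → 4 decimal places, 45.6 → 1 decimal place; limit is 1.
Rounded to 1 decimal place: 95.0 °C.

95.0 °C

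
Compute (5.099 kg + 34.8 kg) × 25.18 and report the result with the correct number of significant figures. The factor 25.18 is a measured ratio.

5.099 kg + 34.8 kg = 39.899 kg; the sum is limited to 1 decimal place (3 s.f.).
Carrying full precision, 39.899 × 25.18 = 1004.65682 kg; 25.18 has 4 s.f., so the result keeps min(3, 4) = 3 s.f.
Rounded to 3 significant figures: 1.00 × 10^3 kg.

1.00 × 10^3 kg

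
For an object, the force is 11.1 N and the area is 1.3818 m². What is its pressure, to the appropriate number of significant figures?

8.03 Pa

pressure = 11.1 N ÷ 1.3818 m² = 8.03300043422… Pa.
11.1 has 3 significant figures; 1.3818 has 5.
Division/multiplication keeps the fewest: 3 significant figures.
Rounded: 8.03 Pa.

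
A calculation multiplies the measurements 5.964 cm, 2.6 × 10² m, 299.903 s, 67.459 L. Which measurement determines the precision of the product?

2.6 × 10² m

5.964 cm → 4 s.f.; 2.6 × 10² m → 2 s.f.; 299.903 s → 6 s.f.; 67.459 L → 5 s.f.
The fewest is 2 significant figures, from 2.6 × 10² m.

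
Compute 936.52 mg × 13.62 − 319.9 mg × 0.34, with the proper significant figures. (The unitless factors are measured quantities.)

1.265 × 10^4 mg

936.52 × 13.62 = 12755.4024 → 1.276 × 10^4 mg (4 s.f., last digit at the 10^1 place).
319.9 × 0.34 = 108.766 → 1.1 × 10^2 mg (2 s.f., last digit at the 10^1 place).
Difference: 12646.6364 mg; keep the coarser place, 10^1.
Result: 1.265 × 10^4 mg.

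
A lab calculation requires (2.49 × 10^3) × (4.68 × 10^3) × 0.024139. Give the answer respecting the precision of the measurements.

2.81 × 10^5

(2.49 × 10^3) × (4.68 × 10^3) × 0.024139 = 281296.5948
Multiplication/division keeps the fewest significant figures: 2.49 × 10^3 → 3 s.f., 4.68 × 10^3 → 3 s.f., 0.024139 → 5 s.f.; limit is 3.
Rounded to 3 significant figures: 2.81 × 10^5.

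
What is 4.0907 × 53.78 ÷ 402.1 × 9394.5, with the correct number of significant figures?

4.0907 × 53.78 ÷ 402.1 × 9394.5 = 5139.93972705…
Multiplication/division keeps the fewest significant figures: 4.0907 → 5 s.f., 53.78 → 4 s.f., 402.1 → 4 s.f., 9394.5 → 5 s.f.; limit is 4.
Rounded to 4 significant figures: 5140.

5140.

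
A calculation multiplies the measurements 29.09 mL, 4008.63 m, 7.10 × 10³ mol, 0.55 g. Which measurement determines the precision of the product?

29.09 mL → 4 s.f.; 4008.63 m → 6 s.f.; 7.10 × 10³ mol → 3 s.f.; 0.55 g → 2 s.f.
The fewest is 2 significant figures, from 0.55 g.

0.55 g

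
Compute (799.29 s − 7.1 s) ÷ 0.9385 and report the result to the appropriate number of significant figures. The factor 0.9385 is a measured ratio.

799.29 s − 7.1 s = 792.19 s; the difference is limited to 1 decimal place (4 s.f.).
Carrying full precision, 792.19 ÷ 0.9385 = 844.10229089… s; 0.9385 has 4 s.f., so the result keeps min(4, 4) = 4 s.f.
Rounded to 4 significant figures: 8.441 × 10^2 s.

8.441 × 10^2 s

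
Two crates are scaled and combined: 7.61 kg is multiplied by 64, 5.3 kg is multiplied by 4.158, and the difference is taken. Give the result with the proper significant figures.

7.61 × 64 = 487.04 → 4.9 × 10^2 kg (2 s.f., last digit at the 10^1 place).
5.3 × 4.158 = 22.0374 → 22 kg (2 s.f., last digit at the 10^0 place).
Difference: 465.0026 kg; keep the coarser place, 10^1.
Result: 4.7 × 10^2 kg.

4.7 × 10^2 kg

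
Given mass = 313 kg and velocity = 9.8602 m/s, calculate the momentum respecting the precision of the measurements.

3.09 × 10^3 kg·m/s

momentum = 313 kg × 9.8602 m/s = 3086.2426 kg·m/s.
313 has 3 significant figures; 9.8602 has 5.
Division/multiplication keeps the fewest: 3 significant figures.
Rounded: 3.09 × 10^3 kg·m/s.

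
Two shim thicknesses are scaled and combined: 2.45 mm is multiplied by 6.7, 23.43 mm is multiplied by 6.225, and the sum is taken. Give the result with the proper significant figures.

2.45 × 6.7 = 16.415 → 16 mm (2 s.f., last digit at the 10^0 place).
23.43 × 6.225 = 145.85175 → 145.9 mm (4 s.f., last digit at the 10^-1 place).
Sum: 162.26675 mm; keep the coarser place, 10^0.
Result: 162 mm.

162 mm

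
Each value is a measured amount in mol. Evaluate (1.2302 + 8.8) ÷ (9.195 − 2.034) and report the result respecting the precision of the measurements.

1.2302 + 8.8 = 10.0302, limited to 1 d.p. → 3 s.f.; 9.195 − 2.034 = 7.161, limited to 3 d.p. → 4 s.f.
Carrying full precision, 10.0302 ÷ 7.161 = 1.40067029744…; keep min(3, 4) = 3 s.f.
Rounded to 3 significant figures: 1.40.

1.40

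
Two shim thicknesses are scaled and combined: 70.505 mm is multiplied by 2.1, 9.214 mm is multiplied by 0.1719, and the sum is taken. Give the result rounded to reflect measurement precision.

1.5 × 10^2 mm

70.505 × 2.1 = 148.0605 → 1.5 × 10^2 mm (2 s.f., last digit at the 10^1 place).
9.214 × 0.1719 = 1.5838866 → 1.584 mm (4 s.f., last digit at the 10^-3 place).
Sum: 149.6443866 mm; keep the coarser place, 10^1.
Result: 1.5 × 10^2 mm.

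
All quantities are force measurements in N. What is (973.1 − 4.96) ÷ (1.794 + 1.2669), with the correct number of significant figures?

973.1 − 4.96 = 968.14, limited to 1 d.p. → 4 s.f.; 1.794 + 1.2669 = 3.0609, limited to 3 d.p. → 4 s.f.
Carrying full precision, 968.14 ÷ 3.0609 = 316.292593682…; keep min(4, 4) = 4 s.f.
Rounded to 4 significant figures: 316.3.

316.3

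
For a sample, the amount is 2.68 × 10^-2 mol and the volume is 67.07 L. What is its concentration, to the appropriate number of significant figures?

4.00 × 10^-4 mol/L

concentration = 2.68 × 10^-2 mol ÷ 67.07 L = 0.000399582525719… mol/L.
2.68 × 10^-2 has 3 significant figures; 67.07 has 4.
Division/multiplication keeps the fewest: 3 significant figures.
Rounded: 4.00 × 10^-4 mol/L.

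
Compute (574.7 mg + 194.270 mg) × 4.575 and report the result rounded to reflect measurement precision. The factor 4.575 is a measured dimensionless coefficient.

574.7 mg + 194.270 mg = 768.970 mg; the sum is limited to 1 decimal place (4 s.f.).
Carrying full precision, 768.970 × 4.575 = 3518.03775 mg; 4.575 has 4 s.f., so the result keeps min(4, 4) = 4 s.f.
Rounded to 4 significant figures: 3518 mg.

3518 mg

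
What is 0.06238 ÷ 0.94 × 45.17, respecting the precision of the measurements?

0.06238 ÷ 0.94 × 45.17 = 2.99755808511…
Multiplication/division keeps the fewest significant figures: 0.06238 → 4 s.f., 0.94 → 2 s.f., 45.17 → 4 s.f.; limit is 2.
Rounded to 2 significant figures: 3.0.

3.0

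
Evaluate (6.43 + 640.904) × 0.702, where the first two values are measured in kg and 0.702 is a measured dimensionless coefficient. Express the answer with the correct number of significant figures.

454 kg

6.43 kg + 640.904 kg = 647.334 kg; the sum is limited to 2 decimal places (5 s.f.).
Carrying full precision, 647.334 × 0.702 = 454.428468 kg; 0.702 has 3 s.f., so the result keeps min(5, 3) = 3 s.f.
Rounded to 3 significant figures: 454 kg.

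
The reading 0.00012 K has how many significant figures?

0.00012: leading zeros are not significant.

2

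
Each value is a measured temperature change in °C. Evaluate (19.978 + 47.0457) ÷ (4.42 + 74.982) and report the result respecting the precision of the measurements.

19.978 + 47.0457 = 67.0237, limited to 3 d.p. → 5 s.f.; 4.42 + 74.982 = 79.402, limited to 2 d.p. → 4 s.f.
Carrying full precision, 67.0237 ÷ 79.402 = 0.844105941916…; keep min(5, 4) = 4 s.f.
Rounded to 4 significant figures: 0.8441.

0.8441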